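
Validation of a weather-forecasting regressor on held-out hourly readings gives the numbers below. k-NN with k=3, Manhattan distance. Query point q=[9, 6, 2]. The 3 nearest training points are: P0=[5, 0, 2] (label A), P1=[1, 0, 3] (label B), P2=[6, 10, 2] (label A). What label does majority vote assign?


d(q,P0) = 10  (label A)
d(q,P1) = 15  (label B)
d(q,P2) = 7  (label A)
Votes: A=2, B=1
Majority → A

A


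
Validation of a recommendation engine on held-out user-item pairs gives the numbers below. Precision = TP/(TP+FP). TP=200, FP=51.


Precision = TP/(TP+FP)
= 200/(200+51)
= 200/251 = 79.68%

79.68%


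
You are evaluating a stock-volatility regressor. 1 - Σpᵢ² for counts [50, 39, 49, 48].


Probabilities: [50/186, 39/186, 49/186, 48/186] ≈ [0.2688, 0.2097, 0.2634, 0.2581]
Σpᵢ² = (2500 + 1521 + 2401 + 2304)/186² = 8726/34596
Gini = 1 - Σpᵢ² = 1 - 8726/34596 = 0.7478

0.7478


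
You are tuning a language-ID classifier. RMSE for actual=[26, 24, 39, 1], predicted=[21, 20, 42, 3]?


MSE = 54/4 = 13.5
RMSE = √(54/4) = 3.6742

3.6742


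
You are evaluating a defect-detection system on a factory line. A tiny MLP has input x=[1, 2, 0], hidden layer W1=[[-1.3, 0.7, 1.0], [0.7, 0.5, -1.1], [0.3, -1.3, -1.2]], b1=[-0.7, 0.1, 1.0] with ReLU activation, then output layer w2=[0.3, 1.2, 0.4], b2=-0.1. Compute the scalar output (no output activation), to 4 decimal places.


z1[0] = (-1.3)·(1) + (0.7)·(2) + (1.0)·(0) - 0.7 = -0.6
z1[1] = (0.7)·(1) + (0.5)·(2) + (-1.1)·(0) + 0.1 = 1.8
z1[2] = (0.3)·(1) + (-1.3)·(2) + (-1.2)·(0) + 1.0 = -1.3
h = ReLU(z1) = [0.0, 1.8, 0.0]
output = (0.3)·(0.0) + (1.2)·(1.8) + (0.4)·(0.0) - 0.1 = 2.06

2.06


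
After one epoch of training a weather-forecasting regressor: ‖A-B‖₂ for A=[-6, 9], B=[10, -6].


d = √((-6-10)² + (9+ 6)²)
  = √(256 + 225)
  = √481 = 21.9317

21.9317


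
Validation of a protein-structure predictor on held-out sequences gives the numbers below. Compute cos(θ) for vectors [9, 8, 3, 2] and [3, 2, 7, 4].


A·B = 9·3 + 8·2 + 3·7 + 2·4 = 72
‖A‖ = √158 = 12.5698, ‖B‖ = √78 = 8.8318
cos = 72/(√158·√78) = 72/√12324 = 0.6486

0.6486


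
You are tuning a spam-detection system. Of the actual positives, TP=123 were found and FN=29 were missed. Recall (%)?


Recall = TP/(TP+FN)
= 123/(123+29)
= 123/152 = 80.92%

80.92%


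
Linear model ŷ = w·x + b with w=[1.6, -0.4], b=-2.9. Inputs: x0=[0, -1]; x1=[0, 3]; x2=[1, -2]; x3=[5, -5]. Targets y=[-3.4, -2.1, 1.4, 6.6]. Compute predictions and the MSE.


ŷ0 = (1.6)·(0) + (-0.4)·(-1) - 2.9 = -2.5
ŷ1 = (1.6)·(0) + (-0.4)·(3) - 2.9 = -4.1
ŷ2 = (1.6)·(1) + (-0.4)·(-2) - 2.9 = -0.5
ŷ3 = (1.6)·(5) + (-0.4)·(-5) - 2.9 = 7.1
errors² = [0.81, 4.0, 3.61, 0.25]
MSE = 8.6700/4 = 2.1675

2.1675


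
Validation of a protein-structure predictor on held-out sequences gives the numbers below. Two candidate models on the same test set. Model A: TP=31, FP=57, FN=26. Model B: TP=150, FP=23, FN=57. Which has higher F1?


Model A: P=31/88=0.3523, R=31/57=0.5439, F1=2PR/(P+R)=2TP/(2TP+FP+FN)=62/145=0.4276
Model B: P=150/173=0.8671, R=150/207=0.7246, F1=2PR/(P+R)=2TP/(2TP+FP+FN)=300/380=0.7895
0.4276 < 0.7895 → Model B

Model B


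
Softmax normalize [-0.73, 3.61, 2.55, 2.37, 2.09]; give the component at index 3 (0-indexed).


Exponentials: e^-0.73=0.4819, e^3.61=36.9661, e^2.55=12.8071, e^2.37=10.6974, e^2.09=8.0849
Sum = 69.0374
Softmax = [0.007, 0.5354, 0.1855, 0.155, 0.1171]
p[3] = 10.6974/69.0374 = 0.155

0.155


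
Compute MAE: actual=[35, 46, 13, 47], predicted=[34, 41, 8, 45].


Absolute errors: |35-34|=1, |46-41|=5, |13-8|=5, |47-45|=2
Sum = 13
MAE = 13/4 = 13/4

13/4


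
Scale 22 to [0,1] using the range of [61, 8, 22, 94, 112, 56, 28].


min=8, max=112
(22-8)/(112-8) = 14/104 = 0.1346

0.1346


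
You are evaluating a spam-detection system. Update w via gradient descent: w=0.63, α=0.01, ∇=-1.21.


w_new = w - α·∇
= 0.63 - 0.01·-1.21
= 0.63 + 0.0121
= 0.6421

0.6421


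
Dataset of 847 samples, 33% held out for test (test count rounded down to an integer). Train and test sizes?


Test = ⌊847·33/100⌋ = 279
Train = 847 - 279 = 568

Train: 568, Test: 279


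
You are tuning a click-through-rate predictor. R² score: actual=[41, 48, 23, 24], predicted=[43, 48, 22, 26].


ȳ = 34
SS_res = Σ(y-ŷ)² = 9
SS_tot = Σ(y-ȳ)² = 466
R² = 1 - SS_res/SS_tot = 1 - 0.0193 = 0.9807

0.9807


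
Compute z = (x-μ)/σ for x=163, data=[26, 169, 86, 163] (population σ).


μ = 111, σ = 58.9873
z = (163 - 111)/58.9873 = 0.8815

0.8815


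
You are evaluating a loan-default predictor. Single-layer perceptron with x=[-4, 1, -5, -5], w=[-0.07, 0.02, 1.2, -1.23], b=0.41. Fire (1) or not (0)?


z = (-4)·(-0.07) + (1)·(0.02) + (-5)·(1.2) + (-5)·(-1.23) + 0.41
  = 0.86
step(z) = 1 (z≥0)

1


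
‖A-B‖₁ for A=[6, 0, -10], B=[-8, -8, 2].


d = |6+ 8| + |0+ 8| + |-10-2|
  = 14 + 8 + 12
  = 34

34


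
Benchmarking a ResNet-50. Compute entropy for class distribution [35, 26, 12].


Probabilities: [35/73, 26/73, 12/73] ≈ [0.4795, 0.3562, 0.1644]
H = -((35/73)·log₂(35/73) + (26/73)·log₂(26/73) + (12/73)·log₂(12/73))
  = 1.4671 bits

1.4671 bits


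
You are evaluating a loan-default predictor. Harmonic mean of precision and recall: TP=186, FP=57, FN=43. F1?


Precision = 186/243 = 0.7654
Recall = 186/229 = 0.8122
F1 = 2·P·R/(P+R) = 2·TP/(2·TP+FP+FN) = 372/(372+57+43) = 372/472 = 0.7881

0.7881


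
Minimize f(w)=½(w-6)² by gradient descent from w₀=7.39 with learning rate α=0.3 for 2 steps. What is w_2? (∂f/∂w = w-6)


step 1: grad = 7.39-6 = 1.39; w = 7.39 - 0.3·(1.39) = 6.973
step 2: grad = 6.973-6 = 0.973; w = 6.973 - 0.3·(0.973) = 6.6811

6.6811


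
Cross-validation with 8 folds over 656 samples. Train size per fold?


Fold size = 656/8 = 82
Training per fold = 656 - 82 = 574

574


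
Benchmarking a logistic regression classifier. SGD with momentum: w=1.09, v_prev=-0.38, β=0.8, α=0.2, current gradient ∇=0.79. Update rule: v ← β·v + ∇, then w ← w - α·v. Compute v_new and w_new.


v_new = 0.8·-0.38 + 0.79 = -0.304 + 0.79 = 0.486
w_new = 1.09 - 0.2·0.486 = 1.09 - 0.0972 = 0.9928

v_new=0.486, w_new=0.9928


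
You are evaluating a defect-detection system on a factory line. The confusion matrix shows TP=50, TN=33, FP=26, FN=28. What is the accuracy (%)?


Accuracy = (TP+TN)/(TP+TN+FP+FN)
= (50+33)/(137)
= 83/137 = 60.58%

60.58%


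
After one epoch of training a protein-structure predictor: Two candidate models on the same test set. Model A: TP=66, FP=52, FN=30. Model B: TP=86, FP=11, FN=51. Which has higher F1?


Model A: P=66/118=0.5593, R=66/96=0.6875, F1=2PR/(P+R)=2TP/(2TP+FP+FN)=132/214=0.6168
Model B: P=86/97=0.8866, R=86/137=0.6277, F1=2PR/(P+R)=2TP/(2TP+FP+FN)=172/234=0.735
0.6168 < 0.735 → Model B

Model B


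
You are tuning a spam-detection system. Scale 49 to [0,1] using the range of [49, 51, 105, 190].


min=49, max=190
(49-49)/(190-49) = 0/141 = 0.0

0.0


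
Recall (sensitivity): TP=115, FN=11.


Recall = TP/(TP+FN)
= 115/(115+11)
= 115/126 = 91.27%

91.27%


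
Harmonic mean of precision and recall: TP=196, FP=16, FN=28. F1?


Precision = 196/212 = 0.9245
Recall = 196/224 = 0.875
F1 = 2·P·R/(P+R) = 2·TP/(2·TP+FP+FN) = 392/(392+16+28) = 392/436 = 0.8991

0.8991


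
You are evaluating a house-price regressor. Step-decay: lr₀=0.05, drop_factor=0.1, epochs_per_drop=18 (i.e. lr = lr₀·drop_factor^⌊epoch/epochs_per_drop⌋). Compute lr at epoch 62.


n_drops = ⌊62/18⌋ = 3
lr = 0.05·0.1^3 = 0.05·0.001 = 0.00005

0.00005


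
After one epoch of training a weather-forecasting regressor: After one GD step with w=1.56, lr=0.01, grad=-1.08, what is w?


w_new = w - α·∇
= 1.56 - 0.01·-1.08
= 1.56 + 0.0108
= 1.5708

1.5708


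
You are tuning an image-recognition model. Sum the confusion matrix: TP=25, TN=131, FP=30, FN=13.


Total = TP + TN + FP + FN
= 25 + 131 + 30 + 13
= 199
(Predicted positive: 55, predicted negative: 144)

199


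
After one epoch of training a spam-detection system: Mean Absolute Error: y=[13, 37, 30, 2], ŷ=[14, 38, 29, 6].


Absolute errors: |13-14|=1, |37-38|=1, |30-29|=1, |2-6|=4
Sum = 7
MAE = 7/4 = 7/4

7/4


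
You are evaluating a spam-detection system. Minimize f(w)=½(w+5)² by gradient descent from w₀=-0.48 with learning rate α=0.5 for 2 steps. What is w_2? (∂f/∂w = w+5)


step 1: grad = -0.48+5 = 4.52; w = -0.48 - 0.5·(4.52) = -2.74
step 2: grad = -2.74+5 = 2.26; w = -2.74 - 0.5·(2.26) = -3.87

-3.87


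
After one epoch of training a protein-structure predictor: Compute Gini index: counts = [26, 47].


Probabilities: [26/73, 47/73] ≈ [0.3562, 0.6438]
Σpᵢ² = (676 + 2209)/73² = 2885/5329
Gini = 1 - Σpᵢ² = 1 - 2885/5329 = 0.4586

0.4586


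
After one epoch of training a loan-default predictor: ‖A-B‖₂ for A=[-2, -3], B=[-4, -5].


d = √((-2+ 4)² + (-3+ 5)²)
  = √(4 + 4)
  = √8 = 2.8284

2.8284


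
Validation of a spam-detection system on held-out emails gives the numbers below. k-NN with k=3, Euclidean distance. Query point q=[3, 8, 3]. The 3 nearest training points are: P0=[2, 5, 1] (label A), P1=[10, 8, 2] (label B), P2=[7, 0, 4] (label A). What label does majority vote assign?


d(q,P0) = 3.7417  (label A)
d(q,P1) = 7.0711  (label B)
d(q,P2) = 9.0  (label A)
Votes: A=2, B=1
Majority → A

A


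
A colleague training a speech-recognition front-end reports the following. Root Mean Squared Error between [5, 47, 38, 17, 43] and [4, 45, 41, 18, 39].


MSE = 31/5 = 6.2
RMSE = √(31/5) = 2.49

2.49


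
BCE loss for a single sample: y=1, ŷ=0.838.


BCE = -[y·ln(p) + (1-y)·ln(1-p)]
= -1·ln(0.838) - 0
= -ln(0.838) = 0.1767

0.1767


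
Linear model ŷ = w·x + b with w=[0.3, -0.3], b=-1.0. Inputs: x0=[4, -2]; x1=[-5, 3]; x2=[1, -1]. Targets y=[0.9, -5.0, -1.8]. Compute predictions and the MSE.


ŷ0 = (0.3)·(4) + (-0.3)·(-2) - 1.0 = 0.8
ŷ1 = (0.3)·(-5) + (-0.3)·(3) - 1.0 = -3.4
ŷ2 = (0.3)·(1) + (-0.3)·(-1) - 1.0 = -0.4
errors² = [0.01, 2.56, 1.96]
MSE = 4.5300/3 = 1.51

1.51


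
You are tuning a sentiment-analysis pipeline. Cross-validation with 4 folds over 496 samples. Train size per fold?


Fold size = 496/4 = 124
Training per fold = 496 - 124 = 372

372


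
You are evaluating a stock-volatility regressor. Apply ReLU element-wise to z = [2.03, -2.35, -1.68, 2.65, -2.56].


ReLU(2.03) = max(0, 2.03) = 2.03
ReLU(-2.35) = max(0, -2.35) = 0.0
ReLU(-1.68) = max(0, -1.68) = 0.0
ReLU(2.65) = max(0, 2.65) = 2.65
ReLU(-2.56) = max(0, -2.56) = 0.0
result = [2.03, 0.0, 0.0, 2.65, 0.0]

[2.03, 0.0, 0.0, 2.65, 0.0]


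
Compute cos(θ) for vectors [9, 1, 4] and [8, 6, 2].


A·B = 9·8 + 1·6 + 4·2 = 86
‖A‖ = √98 = 9.8995, ‖B‖ = √104 = 10.198
cos = 86/(√98·√104) = 86/√10192 = 0.8519

0.8519


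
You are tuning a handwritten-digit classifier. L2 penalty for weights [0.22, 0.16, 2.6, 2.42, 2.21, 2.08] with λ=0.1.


‖w‖₂² = (0.22)² + (0.16)² + (2.6)² + (2.42)² + (2.21)² + (2.08)²
     = 0.0484 + 0.0256 + 6.76 + 5.8564 + 4.8841 + 4.3264
     = 21.9009
λ·‖w‖₂² = 0.1·21.9009 = 2.19009

2.19009


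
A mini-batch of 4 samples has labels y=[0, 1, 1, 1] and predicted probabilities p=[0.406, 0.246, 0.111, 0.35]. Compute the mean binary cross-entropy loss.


L[0] = -ln(1-0.406) = -ln(0.594) = 0.5209
L[1] = -ln(0.246) = 1.4024
L[2] = -ln(0.111) = 2.1982
L[3] = -ln(0.35) = 1.0498
mean = (0.5209 + 1.4024 + 2.1982 + 1.0498)/4 = 1.2928

1.2928


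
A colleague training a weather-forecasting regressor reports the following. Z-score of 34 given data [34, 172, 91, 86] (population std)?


μ = 95.75, σ = 49.3578
z = (34 - 95.75)/49.3578 = -1.2511

-1.2511


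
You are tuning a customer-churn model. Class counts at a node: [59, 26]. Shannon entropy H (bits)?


Probabilities: [59/85, 26/85] ≈ [0.6941, 0.3059]
H = -((59/85)·log₂(59/85) + (26/85)·log₂(26/85))
  = 0.8884 bits

0.8884 bits


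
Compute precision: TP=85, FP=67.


Precision = TP/(TP+FP)
= 85/(85+67)
= 85/152 = 55.92%

55.92%


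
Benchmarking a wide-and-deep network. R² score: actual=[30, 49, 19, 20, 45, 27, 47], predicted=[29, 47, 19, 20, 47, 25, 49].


ȳ = 33.8571
SS_res = Σ(y-ŷ)² = 17
SS_tot = Σ(y-ȳ)² = 1000.86
R² = 1 - SS_res/SS_tot = 1 - 0.017 = 0.983

0.983


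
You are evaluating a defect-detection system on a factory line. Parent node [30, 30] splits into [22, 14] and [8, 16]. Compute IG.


Parent = [30, 30], H_parent = 1
H_left = 0.9641 (n=36), H_right = 0.9183 (n=24)
H_children = (36/60)·0.9641 + (24/60)·0.9183 = 0.9458
IG = 1 - 0.9458 = 0.0542

0.0542


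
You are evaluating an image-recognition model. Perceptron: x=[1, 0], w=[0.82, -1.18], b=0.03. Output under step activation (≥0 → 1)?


z = (1)·(0.82) + (0)·(-1.18) + 0.03
  = 0.85
step(z) = 1 (z≥0)

1


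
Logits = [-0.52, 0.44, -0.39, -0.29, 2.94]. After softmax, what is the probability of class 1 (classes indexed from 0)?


Exponentials: e^-0.52=0.5945, e^0.44=1.5527, e^-0.39=0.6771, e^-0.29=0.7483, e^2.94=18.9158
Sum = 22.4884
Softmax = [0.0264, 0.069, 0.0301, 0.0333, 0.8411]
p[1] = 1.5527/22.4884 = 0.069

0.069


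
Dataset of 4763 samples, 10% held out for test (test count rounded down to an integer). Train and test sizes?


Test = ⌊4763·10/100⌋ = 476
Train = 4763 - 476 = 4287

Train: 4287, Test: 476


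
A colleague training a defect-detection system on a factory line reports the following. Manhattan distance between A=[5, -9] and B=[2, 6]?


d = |5-2| + |-9-6|
  = 3 + 15
  = 18

18


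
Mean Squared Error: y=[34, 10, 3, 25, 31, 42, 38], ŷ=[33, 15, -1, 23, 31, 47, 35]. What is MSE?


Squared errors: (34-33)²=1, (10-15)²=25, (3+ 1)²=16, (25-23)²=4, (31-31)²=0, (42-47)²=25, (38-35)²=9
Sum = 80
MSE = 80/7 = 80/7

80/7


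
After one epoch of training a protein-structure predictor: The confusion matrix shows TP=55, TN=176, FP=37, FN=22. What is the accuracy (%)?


Accuracy = (TP+TN)/(TP+TN+FP+FN)
= (55+176)/(290)
= 231/290 = 79.66%

79.66%


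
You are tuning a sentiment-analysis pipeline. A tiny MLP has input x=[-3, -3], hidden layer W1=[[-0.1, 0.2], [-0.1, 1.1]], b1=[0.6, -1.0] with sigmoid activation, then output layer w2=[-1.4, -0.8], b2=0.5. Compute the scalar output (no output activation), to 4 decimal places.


z1[0] = (-0.1)·(-3) + (0.2)·(-3) + 0.6 = 0.3
z1[1] = (-0.1)·(-3) + (1.1)·(-3) - 1.0 = -4.0
h = sigmoid(z1) = [0.5744, 0.018]
output = (-1.4)·(0.5744) + (-0.8)·(0.018) + 0.5 = -0.3186

-0.3186


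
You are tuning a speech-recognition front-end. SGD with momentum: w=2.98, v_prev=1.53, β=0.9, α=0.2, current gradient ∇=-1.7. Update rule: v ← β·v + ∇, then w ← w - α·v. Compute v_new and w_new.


v_new = 0.9·1.53 - 1.7 = 1.377 - 1.7 = -0.323
w_new = 2.98 - 0.2·-0.323 = 2.98 + 0.0646 = 3.0446

v_new=-0.323, w_new=3.0446


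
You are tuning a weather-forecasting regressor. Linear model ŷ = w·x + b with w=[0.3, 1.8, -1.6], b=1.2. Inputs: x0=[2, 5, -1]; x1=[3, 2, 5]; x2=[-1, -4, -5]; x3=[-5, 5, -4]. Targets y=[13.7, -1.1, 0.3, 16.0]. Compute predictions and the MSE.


ŷ0 = (0.3)·(2) + (1.8)·(5) + (-1.6)·(-1) + 1.2 = 12.4
ŷ1 = (0.3)·(3) + (1.8)·(2) + (-1.6)·(5) + 1.2 = -2.3
ŷ2 = (0.3)·(-1) + (1.8)·(-4) + (-1.6)·(-5) + 1.2 = 1.7
ŷ3 = (0.3)·(-5) + (1.8)·(5) + (-1.6)·(-4) + 1.2 = 15.1
errors² = [1.69, 1.44, 1.96, 0.81]
MSE = 5.9000/4 = 1.475

1.475


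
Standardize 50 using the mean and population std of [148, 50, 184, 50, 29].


μ = 92.2, σ = 61.801
z = (50 - 92.2)/61.801 = -0.6828

-0.6828


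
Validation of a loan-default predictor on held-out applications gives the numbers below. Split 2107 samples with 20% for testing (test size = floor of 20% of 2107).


Test = ⌊2107·20/100⌋ = 421
Train = 2107 - 421 = 1686

Train: 1686, Test: 421


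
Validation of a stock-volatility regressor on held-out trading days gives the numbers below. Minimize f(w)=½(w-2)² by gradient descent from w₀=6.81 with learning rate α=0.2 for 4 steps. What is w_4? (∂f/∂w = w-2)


step 1: grad = 6.81-2 = 4.81; w = 6.81 - 0.2·(4.81) = 5.848
step 2: grad = 5.848-2 = 3.848; w = 5.848 - 0.2·(3.848) = 5.0784
step 3: grad = 5.0784-2 = 3.0784; w = 5.0784 - 0.2·(3.0784) = 4.46272
step 4: grad = 4.46272-2 = 2.46272; w = 4.46272 - 0.2·(2.46272) = 3.970176

3.970176


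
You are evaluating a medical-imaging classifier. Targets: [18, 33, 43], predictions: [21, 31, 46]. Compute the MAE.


Absolute errors: |18-21|=3, |33-31|=2, |43-46|=3
Sum = 8
MAE = 8/3 = 8/3

8/3


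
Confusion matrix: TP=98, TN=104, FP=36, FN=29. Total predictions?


Total = TP + TN + FP + FN
= 98 + 104 + 36 + 29
= 267
(Predicted positive: 134, predicted negative: 133)

267


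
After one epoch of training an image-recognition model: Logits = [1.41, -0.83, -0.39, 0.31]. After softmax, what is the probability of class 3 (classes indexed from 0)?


Exponentials: e^1.41=4.096, e^-0.83=0.436, e^-0.39=0.6771, e^0.31=1.3634
Sum = 6.5725
Softmax = [0.6232, 0.0663, 0.103, 0.2074]
p[3] = 1.3634/6.5725 = 0.2074

0.2074


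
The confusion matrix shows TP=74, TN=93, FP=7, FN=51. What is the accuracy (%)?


Accuracy = (TP+TN)/(TP+TN+FP+FN)
= (74+93)/(225)
= 167/225 = 74.22%

74.22%


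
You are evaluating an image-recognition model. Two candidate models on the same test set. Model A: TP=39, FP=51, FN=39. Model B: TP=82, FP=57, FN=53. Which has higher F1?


Model A: P=39/90=0.4333, R=39/78=0.5, F1=2PR/(P+R)=2TP/(2TP+FP+FN)=78/168=0.4643
Model B: P=82/139=0.5899, R=82/135=0.6074, F1=2PR/(P+R)=2TP/(2TP+FP+FN)=164/274=0.5985
0.4643 < 0.5985 → Model B

Model B


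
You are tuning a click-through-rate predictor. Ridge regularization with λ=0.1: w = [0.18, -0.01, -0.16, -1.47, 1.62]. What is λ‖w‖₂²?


‖w‖₂² = (0.18)² + (-0.01)² + (-0.16)² + (-1.47)² + (1.62)²
     = 0.0324 + 0.0001 + 0.0256 + 2.1609 + 2.6244
     = 4.8434
λ·‖w‖₂² = 0.1·4.8434 = 0.48434

0.48434


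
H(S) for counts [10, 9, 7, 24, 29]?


Probabilities: [10/79, 9/79, 7/79, 24/79, 29/79] ≈ [0.1266, 0.1139, 0.0886, 0.3038, 0.3671]
H = -((10/79)·log₂(10/79) + (9/79)·log₂(9/79) + (7/79)·log₂(7/79) + (24/79)·log₂(24/79) + (29/79)·log₂(29/79))
  = 2.0972 bits

2.0972 bits


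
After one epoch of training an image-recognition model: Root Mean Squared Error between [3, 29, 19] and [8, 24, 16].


MSE = 59/3 = 19.6667
RMSE = √(59/3) = 4.4347

4.4347


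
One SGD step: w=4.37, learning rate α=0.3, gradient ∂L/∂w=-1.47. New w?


w_new = w - α·∇
= 4.37 - 0.3·-1.47
= 4.37 + 0.441
= 4.811

4.811


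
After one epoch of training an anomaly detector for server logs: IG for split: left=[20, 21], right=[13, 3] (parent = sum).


Parent = [33, 24], H_parent = 0.9819
H_left = 0.9996 (n=41), H_right = 0.6962 (n=16)
H_children = (41/57)·0.9996 + (16/57)·0.6962 = 0.9144
IG = 0.9819 - 0.9144 = 0.0675

0.0675


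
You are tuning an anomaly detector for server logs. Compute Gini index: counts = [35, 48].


Probabilities: [35/83, 48/83] ≈ [0.4217, 0.5783]
Σpᵢ² = (1225 + 2304)/83² = 3529/6889
Gini = 1 - Σpᵢ² = 1 - 3529/6889 = 0.4877

0.4877


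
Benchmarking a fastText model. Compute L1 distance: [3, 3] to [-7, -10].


d = |3+ 7| + |3+ 10|
  = 10 + 13
  = 23

23


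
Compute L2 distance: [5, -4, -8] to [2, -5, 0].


d = √((5-2)² + (-4+ 5)² + (-8-0)²)
  = √(9 + 1 + 64)
  = √74 = 8.6023

8.6023


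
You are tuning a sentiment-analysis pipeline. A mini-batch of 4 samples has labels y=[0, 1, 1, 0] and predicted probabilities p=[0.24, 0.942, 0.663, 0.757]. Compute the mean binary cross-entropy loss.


L[0] = -ln(1-0.24) = -ln(0.76) = 0.2744
L[1] = -ln(0.942) = 0.0598
L[2] = -ln(0.663) = 0.411
L[3] = -ln(1-0.757) = -ln(0.243) = 1.4147
mean = (0.2744 + 0.0598 + 0.411 + 1.4147)/4 = 0.54

0.54


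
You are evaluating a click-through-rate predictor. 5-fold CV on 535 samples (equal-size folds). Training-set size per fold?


Fold size = 535/5 = 107
Training per fold = 535 - 107 = 428

428


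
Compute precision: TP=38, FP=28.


Precision = TP/(TP+FP)
= 38/(38+28)
= 38/66 = 57.58%

57.58%


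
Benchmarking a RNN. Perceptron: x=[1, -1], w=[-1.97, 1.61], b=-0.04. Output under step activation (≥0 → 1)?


z = (1)·(-1.97) + (-1)·(1.61) - 0.04
  = -3.62
step(z) = 0 (z<0)

0


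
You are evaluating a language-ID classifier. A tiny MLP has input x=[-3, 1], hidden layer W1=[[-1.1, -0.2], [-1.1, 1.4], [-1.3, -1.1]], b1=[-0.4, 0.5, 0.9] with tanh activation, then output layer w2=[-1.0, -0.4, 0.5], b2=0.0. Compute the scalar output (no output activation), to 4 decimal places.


z1[0] = (-1.1)·(-3) + (-0.2)·(1) - 0.4 = 2.7
z1[1] = (-1.1)·(-3) + (1.4)·(1) + 0.5 = 5.2
z1[2] = (-1.3)·(-3) + (-1.1)·(1) + 0.9 = 3.7
h = tanh(z1) = [0.991, 0.9999, 0.9988]
output = (-1.0)·(0.991) + (-0.4)·(0.9999) + (0.5)·(0.9988) + 0.0 = -0.8916

-0.8916


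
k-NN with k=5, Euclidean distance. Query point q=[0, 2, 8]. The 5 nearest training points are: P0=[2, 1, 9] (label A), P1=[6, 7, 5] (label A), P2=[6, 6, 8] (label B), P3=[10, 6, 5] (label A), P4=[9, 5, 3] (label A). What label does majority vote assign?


d(q,P0) = 2.4495  (label A)
d(q,P1) = 8.3666  (label A)
d(q,P2) = 7.2111  (label B)
d(q,P3) = 11.1803  (label A)
d(q,P4) = 10.7238  (label A)
Votes: A=4, B=1
Majority → A

A


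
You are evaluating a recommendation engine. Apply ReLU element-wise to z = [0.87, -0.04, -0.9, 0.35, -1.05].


ReLU(0.87) = max(0, 0.87) = 0.87
ReLU(-0.04) = max(0, -0.04) = 0.0
ReLU(-0.9) = max(0, -0.9) = 0.0
ReLU(0.35) = max(0, 0.35) = 0.35
ReLU(-1.05) = max(0, -1.05) = 0.0
result = [0.87, 0.0, 0.0, 0.35, 0.0]

[0.87, 0.0, 0.0, 0.35, 0.0]


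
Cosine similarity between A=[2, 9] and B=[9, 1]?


A·B = 2·9 + 9·1 = 27
‖A‖ = √85 = 9.2195, ‖B‖ = √82 = 9.0554
cos = 27/(√85·√82) = 27/√6970 = 0.3234

0.3234


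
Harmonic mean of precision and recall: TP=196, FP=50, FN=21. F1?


Precision = 196/246 = 0.7967
Recall = 196/217 = 0.9032
F1 = 2·P·R/(P+R) = 2·TP/(2·TP+FP+FN) = 392/(392+50+21) = 392/463 = 0.8467

0.8467


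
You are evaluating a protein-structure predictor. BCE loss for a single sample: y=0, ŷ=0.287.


BCE = -[y·ln(p) + (1-y)·ln(1-p)]
= -0 - 1·ln(1-0.287)
= -ln(0.713) = 0.3383

0.3383


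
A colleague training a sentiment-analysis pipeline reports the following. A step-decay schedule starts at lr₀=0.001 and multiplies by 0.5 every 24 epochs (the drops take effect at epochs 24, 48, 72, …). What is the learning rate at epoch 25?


n_drops = ⌊25/24⌋ = 1
lr = 0.001·0.5^1 = 0.001·0.5 = 0.0005

0.0005


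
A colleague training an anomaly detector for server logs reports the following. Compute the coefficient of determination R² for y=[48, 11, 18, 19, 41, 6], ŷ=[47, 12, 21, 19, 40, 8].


ȳ = 23.8333
SS_res = Σ(y-ŷ)² = 16
SS_tot = Σ(y-ȳ)² = 1418.83
R² = 1 - SS_res/SS_tot = 1 - 0.0113 = 0.9887

0.9887


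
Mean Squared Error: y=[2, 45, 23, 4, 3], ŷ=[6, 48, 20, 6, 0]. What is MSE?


Squared errors: (2-6)²=16, (45-48)²=9, (23-20)²=9, (4-6)²=4, (3-0)²=9
Sum = 47
MSE = 47/5 = 47/5

47/5


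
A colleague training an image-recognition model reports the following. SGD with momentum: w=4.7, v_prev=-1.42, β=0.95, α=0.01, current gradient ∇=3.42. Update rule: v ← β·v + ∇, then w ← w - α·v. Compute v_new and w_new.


v_new = 0.95·-1.42 + 3.42 = -1.349 + 3.42 = 2.071
w_new = 4.7 - 0.01·2.071 = 4.7 - 0.02071 = 4.67929

v_new=2.071, w_new=4.67929


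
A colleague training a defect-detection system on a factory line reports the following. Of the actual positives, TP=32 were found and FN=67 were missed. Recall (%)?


Recall = TP/(TP+FN)
= 32/(32+67)
= 32/99 = 32.32%

32.32%


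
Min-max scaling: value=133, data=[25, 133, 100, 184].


min=25, max=184
(133-25)/(184-25) = 108/159 = 0.6792

0.6792


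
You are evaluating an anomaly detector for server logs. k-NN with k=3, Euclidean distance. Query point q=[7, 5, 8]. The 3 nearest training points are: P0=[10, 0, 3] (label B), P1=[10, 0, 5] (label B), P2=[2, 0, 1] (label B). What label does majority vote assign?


d(q,P0) = 7.6811  (label B)
d(q,P1) = 6.5574  (label B)
d(q,P2) = 9.9499  (label B)
Votes: A=0, B=3
Majority → B

B


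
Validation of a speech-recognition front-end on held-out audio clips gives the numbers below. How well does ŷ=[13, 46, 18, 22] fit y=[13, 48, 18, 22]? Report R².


ȳ = 25.25
SS_res = Σ(y-ŷ)² = 4
SS_tot = Σ(y-ȳ)² = 730.75
R² = 1 - SS_res/SS_tot = 1 - 0.0055 = 0.9945

0.9945


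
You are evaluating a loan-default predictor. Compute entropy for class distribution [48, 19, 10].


Probabilities: [48/77, 19/77, 10/77] ≈ [0.6234, 0.2468, 0.1299]
H = -((48/77)·log₂(48/77) + (19/77)·log₂(19/77) + (10/77)·log₂(10/77))
  = 1.3056 bits

1.3056 bits


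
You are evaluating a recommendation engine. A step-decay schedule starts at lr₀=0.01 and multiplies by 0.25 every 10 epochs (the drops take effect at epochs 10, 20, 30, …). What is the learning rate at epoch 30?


n_drops = ⌊30/10⌋ = 3
lr = 0.01·0.25^3 = 0.01·0.015625 = 0.00015625

0.00015625


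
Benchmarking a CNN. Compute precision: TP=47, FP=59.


Precision = TP/(TP+FP)
= 47/(47+59)
= 47/106 = 44.34%

44.34%


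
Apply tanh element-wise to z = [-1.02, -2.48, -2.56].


tanh(-1.02) = -0.7699
tanh(-2.48) = -0.9861
tanh(-2.56) = -0.9881
result = [-0.7699, -0.9861, -0.9881]

[-0.7699, -0.9861, -0.9881]


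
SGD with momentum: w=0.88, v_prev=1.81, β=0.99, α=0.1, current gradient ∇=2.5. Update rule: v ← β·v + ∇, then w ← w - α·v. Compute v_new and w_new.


v_new = 0.99·1.81 + 2.5 = 1.7919 + 2.5 = 4.2919
w_new = 0.88 - 0.1·4.2919 = 0.88 - 0.42919 = 0.45081

v_new=4.2919, w_new=0.45081


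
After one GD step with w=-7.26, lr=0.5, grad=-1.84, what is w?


w_new = w - α·∇
= -7.26 - 0.5·-1.84
= -7.26 + 0.92
= -6.34

-6.34


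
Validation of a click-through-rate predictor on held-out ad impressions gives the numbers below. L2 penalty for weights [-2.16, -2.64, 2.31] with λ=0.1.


‖w‖₂² = (-2.16)² + (-2.64)² + (2.31)²
     = 4.6656 + 6.9696 + 5.3361
     = 16.9713
λ·‖w‖₂² = 0.1·16.9713 = 1.69713

1.69713


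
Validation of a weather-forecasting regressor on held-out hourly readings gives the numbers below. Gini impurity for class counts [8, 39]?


Probabilities: [8/47, 39/47] ≈ [0.1702, 0.8298]
Σpᵢ² = (64 + 1521)/47² = 1585/2209
Gini = 1 - Σpᵢ² = 1 - 1585/2209 = 0.2825

0.2825


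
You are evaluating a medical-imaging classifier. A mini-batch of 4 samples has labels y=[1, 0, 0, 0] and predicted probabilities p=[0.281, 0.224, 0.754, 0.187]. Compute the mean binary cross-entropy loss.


L[0] = -ln(0.281) = 1.2694
L[1] = -ln(1-0.224) = -ln(0.776) = 0.2536
L[2] = -ln(1-0.754) = -ln(0.246) = 1.4024
L[3] = -ln(1-0.187) = -ln(0.813) = 0.207
mean = (1.2694 + 0.2536 + 1.4024 + 0.207)/4 = 0.7831

0.7831


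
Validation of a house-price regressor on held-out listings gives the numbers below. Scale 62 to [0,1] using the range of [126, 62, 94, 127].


min=62, max=127
(62-62)/(127-62) = 0/65 = 0.0

0.0


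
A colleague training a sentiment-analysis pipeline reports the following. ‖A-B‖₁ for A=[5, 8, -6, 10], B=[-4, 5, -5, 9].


d = |5+ 4| + |8-5| + |-6+ 5| + |10-9|
  = 9 + 3 + 1 + 1
  = 14

14


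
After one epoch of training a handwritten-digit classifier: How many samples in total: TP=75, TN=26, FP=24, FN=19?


Total = TP + TN + FP + FN
= 75 + 26 + 24 + 19
= 144
(Predicted positive: 99, predicted negative: 45)

144


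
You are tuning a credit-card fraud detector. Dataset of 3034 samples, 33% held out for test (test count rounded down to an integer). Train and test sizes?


Test = ⌊3034·33/100⌋ = 1001
Train = 3034 - 1001 = 2033

Train: 2033, Test: 1001


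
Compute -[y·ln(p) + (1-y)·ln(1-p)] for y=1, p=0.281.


BCE = -[y·ln(p) + (1-y)·ln(1-p)]
= -1·ln(0.281) - 0
= -ln(0.281) = 1.2694

1.2694


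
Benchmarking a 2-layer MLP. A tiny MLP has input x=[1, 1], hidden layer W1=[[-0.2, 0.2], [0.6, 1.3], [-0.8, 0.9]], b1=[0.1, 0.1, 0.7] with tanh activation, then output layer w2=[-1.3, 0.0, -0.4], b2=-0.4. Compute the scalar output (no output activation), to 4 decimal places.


z1[0] = (-0.2)·(1) + (0.2)·(1) + 0.1 = 0.1
z1[1] = (0.6)·(1) + (1.3)·(1) + 0.1 = 2.0
z1[2] = (-0.8)·(1) + (0.9)·(1) + 0.7 = 0.8
h = tanh(z1) = [0.0997, 0.964, 0.664]
output = (-1.3)·(0.0997) + (0.0)·(0.964) + (-0.4)·(0.664) - 0.4 = -0.7952

-0.7952


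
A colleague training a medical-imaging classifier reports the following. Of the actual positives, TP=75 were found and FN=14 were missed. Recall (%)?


Recall = TP/(TP+FN)
= 75/(75+14)
= 75/89 = 84.27%

84.27%


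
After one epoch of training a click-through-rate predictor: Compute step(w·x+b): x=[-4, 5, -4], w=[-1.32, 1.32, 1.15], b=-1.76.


z = (-4)·(-1.32) + (5)·(1.32) + (-4)·(1.15) - 1.76
  = 5.52
step(z) = 1 (z≥0)

1


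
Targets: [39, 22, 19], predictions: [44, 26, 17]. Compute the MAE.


Absolute errors: |39-44|=5, |22-26|=4, |19-17|=2
Sum = 11
MAE = 11/3 = 11/3

11/3


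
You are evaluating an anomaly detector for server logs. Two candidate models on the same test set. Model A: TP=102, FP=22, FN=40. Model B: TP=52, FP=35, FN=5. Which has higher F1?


Model A: P=102/124=0.8226, R=102/142=0.7183, F1=2PR/(P+R)=2TP/(2TP+FP+FN)=204/266=0.7669
Model B: P=52/87=0.5977, R=52/57=0.9123, F1=2PR/(P+R)=2TP/(2TP+FP+FN)=104/144=0.7222
0.7669 > 0.7222 → Model A

Model A


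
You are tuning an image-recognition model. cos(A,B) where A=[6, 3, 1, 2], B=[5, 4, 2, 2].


A·B = 6·5 + 3·4 + 1·2 + 2·2 = 48
‖A‖ = √50 = 7.0711, ‖B‖ = √49 = 7
cos = 48/(√50·√49) = 48/√2450 = 0.9697

0.9697


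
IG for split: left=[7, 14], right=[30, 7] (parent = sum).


Parent = [37, 21], H_parent = 0.9444
H_left = 0.9183 (n=21), H_right = 0.6998 (n=37)
H_children = (21/58)·0.9183 + (37/58)·0.6998 = 0.7789
IG = 0.9444 - 0.7789 = 0.1655

0.1655


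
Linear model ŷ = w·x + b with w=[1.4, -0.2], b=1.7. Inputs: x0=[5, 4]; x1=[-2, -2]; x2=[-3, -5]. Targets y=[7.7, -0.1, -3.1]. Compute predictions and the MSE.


ŷ0 = (1.4)·(5) + (-0.2)·(4) + 1.7 = 7.9
ŷ1 = (1.4)·(-2) + (-0.2)·(-2) + 1.7 = -0.7
ŷ2 = (1.4)·(-3) + (-0.2)·(-5) + 1.7 = -1.5
errors² = [0.04, 0.36, 2.56]
MSE = 2.9600/3 = 0.9867

0.9867


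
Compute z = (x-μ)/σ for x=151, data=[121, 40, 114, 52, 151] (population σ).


μ = 95.6, σ = 42.5328
z = (151 - 95.6)/42.5328 = 1.3025

1.3025


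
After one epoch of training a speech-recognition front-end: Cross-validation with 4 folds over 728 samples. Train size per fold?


Fold size = 728/4 = 182
Training per fold = 728 - 182 = 546

546


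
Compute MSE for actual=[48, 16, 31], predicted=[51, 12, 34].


Squared errors: (48-51)²=9, (16-12)²=16, (31-34)²=9
Sum = 34
MSE = 34/3 = 34/3

34/3


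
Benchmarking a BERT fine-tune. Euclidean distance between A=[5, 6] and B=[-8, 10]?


d = √((5+ 8)² + (6-10)²)
  = √(169 + 16)
  = √185 = 13.6015

13.6015


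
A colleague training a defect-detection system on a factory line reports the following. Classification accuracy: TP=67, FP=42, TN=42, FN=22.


Accuracy = (TP+TN)/(TP+TN+FP+FN)
= (67+42)/(173)
= 109/173 = 63.01%

63.01%


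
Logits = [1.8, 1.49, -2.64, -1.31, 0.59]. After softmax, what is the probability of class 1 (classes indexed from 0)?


Exponentials: e^1.8=6.0496, e^1.49=4.4371, e^-2.64=0.0714, e^-1.31=0.2698, e^0.59=1.804
Sum = 12.6319
Softmax = [0.4789, 0.3513, 0.0056, 0.0214, 0.1428]
p[1] = 4.4371/12.6319 = 0.3513

0.3513


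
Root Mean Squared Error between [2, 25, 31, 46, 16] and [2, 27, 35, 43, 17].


MSE = 30/5 = 6
RMSE = √(30/5) = 2.4495

2.4495


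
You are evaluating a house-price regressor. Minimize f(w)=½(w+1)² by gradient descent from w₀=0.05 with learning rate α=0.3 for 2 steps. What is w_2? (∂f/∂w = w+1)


step 1: grad = 0.05+1 = 1.05; w = 0.05 - 0.3·(1.05) = -0.265
step 2: grad = -0.265+1 = 0.735; w = -0.265 - 0.3·(0.735) = -0.4855

-0.4855


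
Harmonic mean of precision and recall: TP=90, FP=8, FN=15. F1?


Precision = 90/98 = 0.9184
Recall = 90/105 = 0.8571
F1 = 2·P·R/(P+R) = 2·TP/(2·TP+FP+FN) = 180/(180+8+15) = 180/203 = 0.8867

0.8867


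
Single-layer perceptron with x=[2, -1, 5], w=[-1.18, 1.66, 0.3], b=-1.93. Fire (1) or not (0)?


z = (2)·(-1.18) + (-1)·(1.66) + (5)·(0.3) - 1.93
  = -4.45
step(z) = 0 (z<0)

0


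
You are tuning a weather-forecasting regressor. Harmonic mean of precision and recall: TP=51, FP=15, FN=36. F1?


Precision = 51/66 = 0.7727
Recall = 51/87 = 0.5862
F1 = 2·P·R/(P+R) = 2·TP/(2·TP+FP+FN) = 102/(102+15+36) = 102/153 = 0.6667

0.6667


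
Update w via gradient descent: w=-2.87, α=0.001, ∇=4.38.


w_new = w - α·∇
= -2.87 - 0.001·4.38
= -2.87 - 0.00438
= -2.87438

-2.87438


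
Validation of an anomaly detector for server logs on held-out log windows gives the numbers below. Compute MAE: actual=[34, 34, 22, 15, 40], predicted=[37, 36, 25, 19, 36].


Absolute errors: |34-37|=3, |34-36|=2, |22-25|=3, |15-19|=4, |40-36|=4
Sum = 16
MAE = 16/5 = 16/5

16/5


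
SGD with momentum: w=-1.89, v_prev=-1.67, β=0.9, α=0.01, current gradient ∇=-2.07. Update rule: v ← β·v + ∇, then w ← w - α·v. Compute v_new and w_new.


v_new = 0.9·-1.67 - 2.07 = -1.503 - 2.07 = -3.573
w_new = -1.89 - 0.01·-3.573 = -1.89 + 0.03573 = -1.85427

v_new=-3.573, w_new=-1.85427


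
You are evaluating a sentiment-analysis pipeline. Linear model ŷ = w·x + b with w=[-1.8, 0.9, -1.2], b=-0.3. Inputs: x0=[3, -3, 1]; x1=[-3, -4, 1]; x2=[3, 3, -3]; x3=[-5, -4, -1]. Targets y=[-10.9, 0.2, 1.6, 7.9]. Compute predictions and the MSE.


ŷ0 = (-1.8)·(3) + (0.9)·(-3) + (-1.2)·(1) - 0.3 = -9.6
ŷ1 = (-1.8)·(-3) + (0.9)·(-4) + (-1.2)·(1) - 0.3 = 0.3
ŷ2 = (-1.8)·(3) + (0.9)·(3) + (-1.2)·(-3) - 0.3 = 0.6
ŷ3 = (-1.8)·(-5) + (0.9)·(-4) + (-1.2)·(-1) - 0.3 = 6.3
errors² = [1.69, 0.01, 1.0, 2.56]
MSE = 5.2600/4 = 1.315

1.315


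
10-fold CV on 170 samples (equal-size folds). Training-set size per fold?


Fold size = 170/10 = 17
Training per fold = 170 - 17 = 153

153


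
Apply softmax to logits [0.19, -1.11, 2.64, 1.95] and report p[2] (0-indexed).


Exponentials: e^0.19=1.2092, e^-1.11=0.3296, e^2.64=14.0132, e^1.95=7.0287
Sum = 22.5807
Softmax = [0.0536, 0.0146, 0.6206, 0.3113]
p[2] = 14.0132/22.5807 = 0.6206

0.6206


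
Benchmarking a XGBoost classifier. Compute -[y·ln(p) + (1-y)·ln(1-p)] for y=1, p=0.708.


BCE = -[y·ln(p) + (1-y)·ln(1-p)]
= -1·ln(0.708) - 0
= -ln(0.708) = 0.3453

0.3453


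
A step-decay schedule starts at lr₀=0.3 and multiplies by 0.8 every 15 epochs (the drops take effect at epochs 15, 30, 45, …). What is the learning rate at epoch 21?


n_drops = ⌊21/15⌋ = 1
lr = 0.3·0.8^1 = 0.3·0.8 = 0.24

0.24


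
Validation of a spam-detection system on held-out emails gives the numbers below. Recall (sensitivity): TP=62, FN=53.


Recall = TP/(TP+FN)
= 62/(62+53)
= 62/115 = 53.91%

53.91%


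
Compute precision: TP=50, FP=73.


Precision = TP/(TP+FP)
= 50/(50+73)
= 50/123 = 40.65%

40.65%


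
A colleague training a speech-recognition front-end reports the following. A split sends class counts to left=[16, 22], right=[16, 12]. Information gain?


Parent = [32, 34], H_parent = 0.9993
H_left = 0.9819 (n=38), H_right = 0.9852 (n=28)
H_children = (38/66)·0.9819 + (28/66)·0.9852 = 0.9833
IG = 0.9993 - 0.9833 = 0.016

0.016


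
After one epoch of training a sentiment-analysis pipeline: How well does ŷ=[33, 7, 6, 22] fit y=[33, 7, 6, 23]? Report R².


ȳ = 17.25
SS_res = Σ(y-ŷ)² = 1
SS_tot = Σ(y-ȳ)² = 512.75
R² = 1 - SS_res/SS_tot = 1 - 0.002 = 0.998

0.998


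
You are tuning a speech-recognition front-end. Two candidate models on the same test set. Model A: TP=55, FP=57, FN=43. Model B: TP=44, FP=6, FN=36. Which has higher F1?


Model A: P=55/112=0.4911, R=55/98=0.5612, F1=2PR/(P+R)=2TP/(2TP+FP+FN)=110/210=0.5238
Model B: P=44/50=0.88, R=44/80=0.55, F1=2PR/(P+R)=2TP/(2TP+FP+FN)=88/130=0.6769
0.5238 < 0.6769 → Model B

Model B


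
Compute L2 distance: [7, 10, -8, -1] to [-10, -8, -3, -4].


d = √((7+ 10)² + (10+ 8)² + (-8+ 3)² + (-1+ 4)²)
  = √(289 + 324 + 25 + 9)
  = √647 = 25.4362

25.4362


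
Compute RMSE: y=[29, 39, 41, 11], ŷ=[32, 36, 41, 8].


MSE = 27/4 = 6.75
RMSE = √(27/4) = 2.5981

2.5981


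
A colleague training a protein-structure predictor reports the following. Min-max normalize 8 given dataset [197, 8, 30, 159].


min=8, max=197
(8-8)/(197-8) = 0/189 = 0.0

0.0


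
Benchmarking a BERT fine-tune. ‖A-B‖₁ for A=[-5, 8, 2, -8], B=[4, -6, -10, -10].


d = |-5-4| + |8+ 6| + |2+ 10| + |-8+ 10|
  = 9 + 14 + 12 + 2
  = 37

37


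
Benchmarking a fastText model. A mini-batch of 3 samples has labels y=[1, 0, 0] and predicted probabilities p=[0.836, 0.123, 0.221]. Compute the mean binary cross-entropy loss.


L[0] = -ln(0.836) = 0.1791
L[1] = -ln(1-0.123) = -ln(0.877) = 0.1312
L[2] = -ln(1-0.221) = -ln(0.779) = 0.2497
mean = (0.1791 + 0.1312 + 0.2497)/3 = 0.1867

0.1867


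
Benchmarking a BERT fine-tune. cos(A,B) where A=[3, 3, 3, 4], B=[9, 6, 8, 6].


A·B = 3·9 + 3·6 + 3·8 + 4·6 = 93
‖A‖ = √43 = 6.5574, ‖B‖ = √217 = 14.7309
cos = 93/(√43·√217) = 93/√9331 = 0.9628

0.9628


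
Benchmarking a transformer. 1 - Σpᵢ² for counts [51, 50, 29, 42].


Probabilities: [51/172, 50/172, 29/172, 42/172] ≈ [0.2965, 0.2907, 0.1686, 0.2442]
Σpᵢ² = (2601 + 2500 + 841 + 1764)/172² = 7706/29584
Gini = 1 - Σpᵢ² = 1 - 7706/29584 = 0.7395

0.7395


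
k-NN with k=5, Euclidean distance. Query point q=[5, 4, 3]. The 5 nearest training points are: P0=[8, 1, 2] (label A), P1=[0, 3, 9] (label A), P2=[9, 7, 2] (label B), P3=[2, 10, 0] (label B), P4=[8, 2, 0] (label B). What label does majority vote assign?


d(q,P0) = 4.3589  (label A)
d(q,P1) = 7.874  (label A)
d(q,P2) = 5.099  (label B)
d(q,P3) = 7.3485  (label B)
d(q,P4) = 4.6904  (label B)
Votes: A=2, B=3
Majority → B

B


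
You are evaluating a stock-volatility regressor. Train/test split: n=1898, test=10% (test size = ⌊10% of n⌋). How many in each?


Test = ⌊1898·10/100⌋ = 189
Train = 1898 - 189 = 1709

Train: 1709, Test: 189


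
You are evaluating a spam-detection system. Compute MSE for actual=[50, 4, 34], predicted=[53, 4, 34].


Squared errors: (50-53)²=9, (4-4)²=0, (34-34)²=0
Sum = 9
MSE = 9/3 = 3

3


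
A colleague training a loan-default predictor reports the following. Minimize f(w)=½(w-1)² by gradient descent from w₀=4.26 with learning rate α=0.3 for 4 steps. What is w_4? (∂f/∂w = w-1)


step 1: grad = 4.26-1 = 3.26; w = 4.26 - 0.3·(3.26) = 3.282
step 2: grad = 3.282-1 = 2.282; w = 3.282 - 0.3·(2.282) = 2.5974
step 3: grad = 2.5974-1 = 1.5974; w = 2.5974 - 0.3·(1.5974) = 2.11818
step 4: grad = 2.11818-1 = 1.11818; w = 2.11818 - 0.3·(1.11818) = 1.782726

1.782726


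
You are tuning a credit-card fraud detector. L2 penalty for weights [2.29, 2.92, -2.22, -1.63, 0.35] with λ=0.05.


‖w‖₂² = (2.29)² + (2.92)² + (-2.22)² + (-1.63)² + (0.35)²
     = 5.2441 + 8.5264 + 4.9284 + 2.6569 + 0.1225
     = 21.4783
λ·‖w‖₂² = 0.05·21.4783 = 1.073915

1.073915


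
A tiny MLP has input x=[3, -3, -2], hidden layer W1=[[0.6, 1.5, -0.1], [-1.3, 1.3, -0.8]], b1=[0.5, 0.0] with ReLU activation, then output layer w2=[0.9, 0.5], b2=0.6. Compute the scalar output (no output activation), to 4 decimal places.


z1[0] = (0.6)·(3) + (1.5)·(-3) + (-0.1)·(-2) + 0.5 = -2.0
z1[1] = (-1.3)·(3) + (1.3)·(-3) + (-0.8)·(-2) + 0.0 = -6.2
h = ReLU(z1) = [0.0, 0.0]
output = (0.9)·(0.0) + (0.5)·(0.0) + 0.6 = 0.6

0.6
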